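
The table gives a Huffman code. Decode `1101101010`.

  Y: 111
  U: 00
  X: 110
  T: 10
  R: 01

Read left to right; each codeword is recognised as soon as it completes (prefix code):
  110→X | 110→X | 10→T | 10→T
Decoded message: XXTT

XXTT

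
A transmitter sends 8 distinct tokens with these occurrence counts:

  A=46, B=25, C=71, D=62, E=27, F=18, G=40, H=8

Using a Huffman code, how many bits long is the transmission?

835

Merge the two smallest weights repeatedly:
H(8) + F(18) → 26
B(25) + 26 → 51
E(27) + G(40) → 67
A(46) + 51 → 97
D(62) + 67 → 129
C(71) + 97 → 168
129 + 168 → 297
The encoded length is the sum of every internal node's weight: 26 + 51 + 67 + 97 + 129 + 168 + 297 = 835 bits.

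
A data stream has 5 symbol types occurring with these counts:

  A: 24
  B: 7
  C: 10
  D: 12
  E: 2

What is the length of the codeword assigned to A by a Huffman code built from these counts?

Huffman merges, smallest pair first:
merge E(2) and B(7): 9
merge 9 and C(10): 19
merge D(12) and 19: 31
merge A(24) and 31: 55
A sits one level below the root: a 1-bit codeword.

1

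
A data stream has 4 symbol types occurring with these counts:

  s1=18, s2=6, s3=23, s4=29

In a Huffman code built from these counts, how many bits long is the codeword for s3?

Build the tree from the bottom:
s2(6) + s1(18) → 24
s3(23) + 24 → 47
s4(29) + 47 → 76
The subtree containing s3 is merged 2 times, so code length = 2.

2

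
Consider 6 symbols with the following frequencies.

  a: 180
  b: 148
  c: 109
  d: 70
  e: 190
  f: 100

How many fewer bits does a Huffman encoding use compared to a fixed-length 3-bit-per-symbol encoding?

Fixed-length: 3 bits × 797 symbols = 2391 bits.
Huffman merges:
merge d(70) and f(100): 170
merge c(109) and b(148): 257
merge 170 and a(180): 350
merge e(190) and 257: 447
merge 350 and 447: 797
Huffman total = 170 + 257 + 350 + 447 + 797 = 2021 bits.
Saving = 2391 − 2021 = 370 bits.

370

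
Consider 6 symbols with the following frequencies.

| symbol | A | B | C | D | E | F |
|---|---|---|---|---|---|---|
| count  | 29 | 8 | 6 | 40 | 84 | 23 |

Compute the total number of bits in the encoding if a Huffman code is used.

Greedily combine the two least-frequent nodes:
merge C(6) and B(8): 14
merge 14 and F(23): 37
merge A(29) and 37: 66
merge D(40) and 66: 106
merge E(84) and 106: 190
The encoded length is the sum of every internal node's weight: 14 + 37 + 66 + 106 + 190 = 413 bits.

413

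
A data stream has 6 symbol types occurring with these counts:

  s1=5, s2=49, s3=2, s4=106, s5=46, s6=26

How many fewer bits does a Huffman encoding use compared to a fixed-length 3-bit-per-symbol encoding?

221

Fixed-length: 3 bits × 234 symbols = 702 bits.
Huffman merges:
s3(2) + s1(5) → 7
7 + s6(26) → 33
33 + s5(46) → 79
s2(49) + 79 → 128
s4(106) + 128 → 234
Huffman total = 7 + 33 + 79 + 128 + 234 = 481 bits.
Saving = 702 − 481 = 221 bits.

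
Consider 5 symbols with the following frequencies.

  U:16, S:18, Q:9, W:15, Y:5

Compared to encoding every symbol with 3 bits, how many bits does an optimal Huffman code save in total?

Fixed-length: 3 bits × 63 symbols = 189 bits.
Huffman merges:
merge Y(5) and Q(9): 14
merge 14 and W(15): 29
merge U(16) and S(18): 34
merge 29 and 34: 63
Huffman total = 14 + 29 + 34 + 63 = 140 bits.
Saving = 189 − 140 = 49 bits.

49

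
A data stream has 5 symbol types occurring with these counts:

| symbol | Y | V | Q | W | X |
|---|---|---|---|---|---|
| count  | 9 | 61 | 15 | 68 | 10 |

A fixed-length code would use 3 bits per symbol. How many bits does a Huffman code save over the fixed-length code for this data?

178

Fixed-length: 3 bits × 163 symbols = 489 bits.
Huffman merges:
combine Y(9), X(10) → 19
combine Q(15), 19 → 34
combine 34, V(61) → 95
combine W(68), 95 → 163
Huffman total = 19 + 34 + 95 + 163 = 311 bits.
Saving = 489 − 311 = 178 bits.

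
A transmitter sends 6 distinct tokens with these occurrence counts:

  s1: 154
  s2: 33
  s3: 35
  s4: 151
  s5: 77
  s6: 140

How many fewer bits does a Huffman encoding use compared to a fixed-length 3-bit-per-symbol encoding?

Fixed-length: 3 bits × 590 symbols = 1770 bits.
Huffman merges:
merge s2(33) and s3(35): 68
merge 68 and s5(77): 145
merge s6(140) and 145: 285
merge s4(151) and s1(154): 305
merge 285 and 305: 590
Huffman total = 68 + 145 + 285 + 305 + 590 = 1393 bits.
Saving = 1770 − 1393 = 377 bits.

377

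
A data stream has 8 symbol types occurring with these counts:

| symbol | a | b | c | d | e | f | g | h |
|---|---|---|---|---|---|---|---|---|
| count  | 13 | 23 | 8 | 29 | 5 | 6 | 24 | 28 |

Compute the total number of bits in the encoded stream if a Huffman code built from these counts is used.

381

Merge the two smallest weights repeatedly:
merge e(5) and f(6): 11
merge c(8) and 11: 19
merge a(13) and 19: 32
merge b(23) and g(24): 47
merge h(28) and d(29): 57
merge 32 and 47: 79
merge 57 and 79: 136
Each symbol's bit-cost is frequency × depth; summing gives 381 bits (equivalently 11 + 19 + 32 + 47 + 57 + 79 + 136).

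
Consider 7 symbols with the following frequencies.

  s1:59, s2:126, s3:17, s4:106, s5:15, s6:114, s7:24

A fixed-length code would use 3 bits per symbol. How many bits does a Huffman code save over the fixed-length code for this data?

Fixed-length: 3 bits × 461 symbols = 1383 bits.
Huffman merges:
combine s5(15), s3(17) → 32
combine s7(24), 32 → 56
combine 56, s1(59) → 115
combine s4(106), s6(114) → 220
combine 115, s2(126) → 241
combine 220, 241 → 461
Huffman total = 32 + 56 + 115 + 220 + 241 + 461 = 1125 bits.
Saving = 1383 − 1125 = 258 bits.

258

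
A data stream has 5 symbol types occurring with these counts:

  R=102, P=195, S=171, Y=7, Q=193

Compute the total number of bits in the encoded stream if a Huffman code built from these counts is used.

Greedily combine the two least-frequent nodes:
combine Y(7), R(102) → 109
combine 109, S(171) → 280
combine Q(193), P(195) → 388
combine 280, 388 → 668
Each symbol's bit-cost is frequency × depth; summing gives 1445 bits (equivalently 109 + 280 + 388 + 668).

1445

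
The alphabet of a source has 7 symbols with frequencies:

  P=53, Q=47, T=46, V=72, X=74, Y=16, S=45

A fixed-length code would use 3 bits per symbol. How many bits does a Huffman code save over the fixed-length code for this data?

Fixed-length: 3 bits × 353 symbols = 1059 bits.
Huffman merges:
Y(16) + S(45) → 61
T(46) + Q(47) → 93
P(53) + 61 → 114
V(72) + X(74) → 146
93 + 114 → 207
146 + 207 → 353
Huffman total = 61 + 93 + 114 + 146 + 207 + 353 = 974 bits.
Saving = 1059 − 974 = 85 bits.

85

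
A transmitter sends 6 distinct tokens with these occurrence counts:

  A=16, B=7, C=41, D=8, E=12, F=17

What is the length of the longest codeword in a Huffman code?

Merge the two lowest-weight nodes at each step:
combine B(7), D(8) → 15
combine E(12), 15 → 27
combine A(16), F(17) → 33
combine 27, 33 → 60
combine C(41), 60 → 101
The first pair merged (B, D) ends up deepest, at depth 4.

4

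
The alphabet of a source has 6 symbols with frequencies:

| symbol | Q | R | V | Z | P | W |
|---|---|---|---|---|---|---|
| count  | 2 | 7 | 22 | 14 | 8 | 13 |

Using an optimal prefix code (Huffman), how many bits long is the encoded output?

158

Build the Huffman tree bottom-up:
merge Q(2) and R(7): 9
merge P(8) and 9: 17
merge W(13) and Z(14): 27
merge 17 and V(22): 39
merge 27 and 39: 66
The encoded length is the sum of every internal node's weight: 9 + 17 + 27 + 39 + 66 = 158 bits.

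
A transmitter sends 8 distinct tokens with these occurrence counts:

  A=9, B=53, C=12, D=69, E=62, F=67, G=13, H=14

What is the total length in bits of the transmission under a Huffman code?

Greedily combine the two least-frequent nodes:
A(9) + C(12) → 21
G(13) + H(14) → 27
21 + 27 → 48
48 + B(53) → 101
E(62) + F(67) → 129
D(69) + 101 → 170
129 + 170 → 299
Total encoded bits = sum of merged weights = 21 + 27 + 48 + 101 + 129 + 170 + 299 = 795.

795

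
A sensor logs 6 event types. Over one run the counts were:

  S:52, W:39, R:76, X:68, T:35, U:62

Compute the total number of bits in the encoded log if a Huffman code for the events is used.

Greedily combine the two least-frequent nodes:
T(35) + W(39) → 74
S(52) + U(62) → 114
X(68) + 74 → 142
R(76) + 114 → 190
142 + 190 → 332
The encoded length is the sum of every internal node's weight: 74 + 114 + 142 + 190 + 332 = 852 bits.

852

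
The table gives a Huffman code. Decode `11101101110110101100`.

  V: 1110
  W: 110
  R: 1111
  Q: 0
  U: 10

Read left to right; each codeword is recognised as soon as it completes (prefix code):
  1110→V | 110→W | 1110→V | 110→W | 10→U | 110→W | 0→Q
Decoded message: VWVWUWQ

VWVWUWQ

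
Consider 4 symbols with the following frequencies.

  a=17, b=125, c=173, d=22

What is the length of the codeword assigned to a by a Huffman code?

3

Huffman merges, smallest pair first:
combine a(17), d(22) → 39
combine 39, b(125) → 164
combine 164, c(173) → 337
The subtree containing a is merged 3 times, so code length = 3.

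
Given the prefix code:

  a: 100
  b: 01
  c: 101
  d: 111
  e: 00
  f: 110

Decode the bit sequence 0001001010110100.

ebecbce

Read left to right; each codeword is recognised as soon as it completes (prefix code):
  00→e | 01→b | 00→e | 101→c | 01→b | 101→c | 00→e
Decoded message: ebecbce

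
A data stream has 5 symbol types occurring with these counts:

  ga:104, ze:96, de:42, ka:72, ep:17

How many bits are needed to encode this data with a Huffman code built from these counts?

Merge the two smallest weights repeatedly:
combine ep(17), de(42) → 59
combine 59, ka(72) → 131
combine ze(96), ga(104) → 200
combine 131, 200 → 331
Total encoded bits = sum of merged weights = 59 + 131 + 200 + 331 = 721.

721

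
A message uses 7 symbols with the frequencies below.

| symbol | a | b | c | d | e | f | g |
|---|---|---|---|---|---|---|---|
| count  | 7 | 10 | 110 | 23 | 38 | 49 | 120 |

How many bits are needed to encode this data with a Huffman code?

Greedily combine the two least-frequent nodes:
a(7) + b(10) → 17
17 + d(23) → 40
e(38) + 40 → 78
f(49) + 78 → 127
c(110) + g(120) → 230
127 + 230 → 357
Total encoded bits = sum of merged weights = 17 + 40 + 78 + 127 + 230 + 357 = 849.

849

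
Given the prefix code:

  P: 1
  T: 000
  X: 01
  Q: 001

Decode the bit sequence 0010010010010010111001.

QQQQQXPPQ

Read left to right; each codeword is recognised as soon as it completes (prefix code):
  001→Q | 001→Q | 001→Q | 001→Q | 001→Q | 01→X | 1→P | 1→P | 001→Q
Decoded message: QQQQQXPPQ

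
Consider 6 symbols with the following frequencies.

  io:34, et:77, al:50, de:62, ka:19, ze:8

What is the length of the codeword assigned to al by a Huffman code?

2

Repeatedly merge the two smallest:
merge ze(8) and ka(19): 27
merge 27 and io(34): 61
merge al(50) and 61: 111
merge de(62) and et(77): 139
merge 111 and 139: 250
The subtree containing al is merged 2 times, so code length = 2.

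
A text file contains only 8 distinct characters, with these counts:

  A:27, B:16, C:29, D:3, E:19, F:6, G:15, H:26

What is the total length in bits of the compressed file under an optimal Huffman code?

Build the Huffman tree bottom-up:
D(3) + F(6) → 9
9 + G(15) → 24
B(16) + E(19) → 35
24 + H(26) → 50
A(27) + C(29) → 56
35 + 50 → 85
56 + 85 → 141
The encoded length is the sum of every internal node's weight: 9 + 24 + 35 + 50 + 56 + 85 + 141 = 400 bits.

400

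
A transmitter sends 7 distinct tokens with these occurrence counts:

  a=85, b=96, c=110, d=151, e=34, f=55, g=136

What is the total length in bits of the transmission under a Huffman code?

1803

Greedily combine the two least-frequent nodes:
combine e(34), f(55) → 89
combine a(85), 89 → 174
combine b(96), c(110) → 206
combine g(136), d(151) → 287
combine 174, 206 → 380
combine 287, 380 → 667
Each symbol's bit-cost is frequency × depth; summing gives 1803 bits (equivalently 89 + 174 + 206 + 287 + 380 + 667).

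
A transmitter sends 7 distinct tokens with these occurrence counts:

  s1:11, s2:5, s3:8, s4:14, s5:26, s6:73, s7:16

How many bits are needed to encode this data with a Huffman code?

Merge the two smallest weights repeatedly:
merge s2(5) and s3(8): 13
merge s1(11) and 13: 24
merge s4(14) and s7(16): 30
merge 24 and s5(26): 50
merge 30 and 50: 80
merge s6(73) and 80: 153
The encoded length is the sum of every internal node's weight: 13 + 24 + 30 + 50 + 80 + 153 = 350 bits.

350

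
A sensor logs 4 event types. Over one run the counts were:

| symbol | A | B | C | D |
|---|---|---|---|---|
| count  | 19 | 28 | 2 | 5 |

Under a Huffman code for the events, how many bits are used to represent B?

Repeatedly merge the two smallest:
C(2) + D(5) → 7
7 + A(19) → 26
26 + B(28) → 54
B is merged only at the final step, so code length = 1.

1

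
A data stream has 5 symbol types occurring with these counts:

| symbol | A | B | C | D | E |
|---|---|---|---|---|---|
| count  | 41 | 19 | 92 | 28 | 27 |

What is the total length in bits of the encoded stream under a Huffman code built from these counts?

437

Greedily combine the two least-frequent nodes:
B(19) + E(27) → 46
D(28) + A(41) → 69
46 + 69 → 115
C(92) + 115 → 207
The encoded length is the sum of every internal node's weight: 46 + 69 + 115 + 207 = 437 bits.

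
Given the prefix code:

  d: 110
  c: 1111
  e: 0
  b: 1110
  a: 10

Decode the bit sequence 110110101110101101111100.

Read left to right; each codeword is recognised as soon as it completes (prefix code):
  110→d | 110→d | 10→a | 1110→b | 10→a | 110→d | 1111→c | 10→a | 0→e
Decoded message: ddabadcae

ddabadcae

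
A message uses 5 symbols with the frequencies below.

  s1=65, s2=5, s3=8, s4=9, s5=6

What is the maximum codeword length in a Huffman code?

Merge the two lowest-weight nodes at each step:
combine s2(5), s5(6) → 11
combine s3(8), s4(9) → 17
combine 11, 17 → 28
combine 28, s1(65) → 93
Maximum depth reached is 3.

3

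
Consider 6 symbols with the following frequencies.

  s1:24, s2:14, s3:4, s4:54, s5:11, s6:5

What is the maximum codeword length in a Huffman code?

Merge the two lowest-weight nodes at each step:
merge s3(4) and s6(5): 9
merge 9 and s5(11): 20
merge s2(14) and 20: 34
merge s1(24) and 34: 58
merge s4(54) and 58: 112
Maximum depth reached is 5.

5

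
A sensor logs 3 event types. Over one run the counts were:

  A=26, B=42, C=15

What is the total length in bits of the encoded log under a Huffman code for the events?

Merge the two smallest weights repeatedly:
C(15) + A(26) → 41
41 + B(42) → 83
Each symbol's bit-cost is frequency × depth; summing gives 124 bits (equivalently 41 + 83).

124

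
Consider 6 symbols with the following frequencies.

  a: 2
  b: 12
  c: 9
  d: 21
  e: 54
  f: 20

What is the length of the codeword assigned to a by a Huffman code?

4

Huffman merges, smallest pair first:
a(2) + c(9) → 11
11 + b(12) → 23
f(20) + d(21) → 41
23 + 41 → 64
e(54) + 64 → 118
a sits 4 levels below the root, so its codeword is 4 bits.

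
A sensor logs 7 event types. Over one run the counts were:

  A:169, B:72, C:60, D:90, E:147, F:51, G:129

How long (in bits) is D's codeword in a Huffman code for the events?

3

Huffman merges, smallest pair first:
combine F(51), C(60) → 111
combine B(72), D(90) → 162
combine 111, G(129) → 240
combine E(147), 162 → 309
combine A(169), 240 → 409
combine 309, 409 → 718
D sits 3 levels below the root, so its codeword is 3 bits.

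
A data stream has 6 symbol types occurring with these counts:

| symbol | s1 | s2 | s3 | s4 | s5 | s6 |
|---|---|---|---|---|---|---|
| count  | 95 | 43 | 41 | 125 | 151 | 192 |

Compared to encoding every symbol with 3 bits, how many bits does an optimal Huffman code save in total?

Fixed-length: 3 bits × 647 symbols = 1941 bits.
Huffman merges:
s3(41) + s2(43) → 84
84 + s1(95) → 179
s4(125) + s5(151) → 276
179 + s6(192) → 371
276 + 371 → 647
Huffman total = 84 + 179 + 276 + 371 + 647 = 1557 bits.
Saving = 1941 − 1557 = 384 bits.

384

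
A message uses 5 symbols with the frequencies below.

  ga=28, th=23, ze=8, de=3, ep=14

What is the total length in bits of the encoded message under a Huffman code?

160

Build the Huffman tree bottom-up:
combine de(3), ze(8) → 11
combine 11, ep(14) → 25
combine th(23), 25 → 48
combine ga(28), 48 → 76
Total encoded bits = sum of merged weights = 11 + 25 + 48 + 76 = 160.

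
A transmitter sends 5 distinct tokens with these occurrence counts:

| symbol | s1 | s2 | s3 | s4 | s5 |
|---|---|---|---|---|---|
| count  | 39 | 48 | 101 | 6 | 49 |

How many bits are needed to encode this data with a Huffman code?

Merge the two smallest weights repeatedly:
merge s4(6) and s1(39): 45
merge 45 and s2(48): 93
merge s5(49) and 93: 142
merge s3(101) and 142: 243
Each symbol's bit-cost is frequency × depth; summing gives 523 bits (equivalently 45 + 93 + 142 + 243).

523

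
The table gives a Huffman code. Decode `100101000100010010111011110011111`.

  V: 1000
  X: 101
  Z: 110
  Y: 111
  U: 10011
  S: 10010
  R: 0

SVVSYRYUY

Read left to right; each codeword is recognised as soon as it completes (prefix code):
  10010→S | 1000→V | 1000→V | 10010→S | 111→Y | 0→R | 111→Y | 10011→U | 111→Y
Decoded message: SVVSYRYUY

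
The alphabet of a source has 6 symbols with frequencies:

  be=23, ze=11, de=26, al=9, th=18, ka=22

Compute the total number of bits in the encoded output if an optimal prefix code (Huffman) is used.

Merge the two smallest weights repeatedly:
combine al(9), ze(11) → 20
combine th(18), 20 → 38
combine ka(22), be(23) → 45
combine de(26), 38 → 64
combine 45, 64 → 109
Total encoded bits = sum of merged weights = 20 + 38 + 45 + 64 + 109 = 276.

276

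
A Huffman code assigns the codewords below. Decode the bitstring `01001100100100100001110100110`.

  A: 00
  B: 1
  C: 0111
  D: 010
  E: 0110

DEDDDACDE

Read left to right; each codeword is recognised as soon as it completes (prefix code):
  010→D | 0110→E | 010→D | 010→D | 010→D | 00→A | 0111→C | 010→D | 0110→E
Decoded message: DEDDDACDE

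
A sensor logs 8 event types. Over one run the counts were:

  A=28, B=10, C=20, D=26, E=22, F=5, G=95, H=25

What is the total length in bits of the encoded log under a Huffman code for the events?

600

Merge the two smallest weights repeatedly:
combine F(5), B(10) → 15
combine 15, C(20) → 35
combine E(22), H(25) → 47
combine D(26), A(28) → 54
combine 35, 47 → 82
combine 54, 82 → 136
combine G(95), 136 → 231
Each symbol's bit-cost is frequency × depth; summing gives 600 bits (equivalently 15 + 35 + 47 + 54 + 82 + 136 + 231).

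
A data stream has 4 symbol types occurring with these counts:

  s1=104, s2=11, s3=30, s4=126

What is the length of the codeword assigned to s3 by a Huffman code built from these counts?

Repeatedly merge the two smallest:
s2(11) + s3(30) → 41
41 + s1(104) → 145
s4(126) + 145 → 271
The subtree containing s3 is merged 3 times, so code length = 3.

3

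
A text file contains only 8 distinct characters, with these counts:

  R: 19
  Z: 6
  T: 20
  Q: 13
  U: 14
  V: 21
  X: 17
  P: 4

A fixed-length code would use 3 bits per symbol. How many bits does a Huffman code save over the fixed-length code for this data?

Fixed-length: 3 bits × 114 symbols = 342 bits.
Huffman merges:
combine P(4), Z(6) → 10
combine 10, Q(13) → 23
combine U(14), X(17) → 31
combine R(19), T(20) → 39
combine V(21), 23 → 44
combine 31, 39 → 70
combine 44, 70 → 114
Huffman total = 10 + 23 + 31 + 39 + 44 + 70 + 114 = 331 bits.
Saving = 342 − 331 = 11 bits.

11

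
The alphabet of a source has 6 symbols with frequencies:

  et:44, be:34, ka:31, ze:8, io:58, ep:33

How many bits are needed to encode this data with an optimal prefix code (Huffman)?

522

Build the Huffman tree bottom-up:
ze(8) + ka(31) → 39
ep(33) + be(34) → 67
39 + et(44) → 83
io(58) + 67 → 125
83 + 125 → 208
Total encoded bits = sum of merged weights = 39 + 67 + 83 + 125 + 208 = 522.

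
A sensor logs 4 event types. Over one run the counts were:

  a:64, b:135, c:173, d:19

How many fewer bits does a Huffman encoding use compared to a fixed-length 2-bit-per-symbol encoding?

Fixed-length: 2 bits × 391 symbols = 782 bits.
Huffman merges:
d(19) + a(64) → 83
83 + b(135) → 218
c(173) + 218 → 391
Huffman total = 83 + 218 + 391 = 692 bits.
Saving = 782 − 692 = 90 bits.

90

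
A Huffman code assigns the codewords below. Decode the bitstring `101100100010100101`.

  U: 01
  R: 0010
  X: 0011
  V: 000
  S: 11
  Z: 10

ZSRRZUU

Read left to right; each codeword is recognised as soon as it completes (prefix code):
  10→Z | 11→S | 0010→R | 0010→R | 10→Z | 01→U | 01→U
Decoded message: ZSRRZUU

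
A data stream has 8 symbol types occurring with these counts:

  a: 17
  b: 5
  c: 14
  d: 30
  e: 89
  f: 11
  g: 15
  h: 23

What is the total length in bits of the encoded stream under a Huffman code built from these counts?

Merge the two smallest weights repeatedly:
merge b(5) and f(11): 16
merge c(14) and g(15): 29
merge 16 and a(17): 33
merge h(23) and 29: 52
merge d(30) and 33: 63
merge 52 and 63: 115
merge e(89) and 115: 204
The encoded length is the sum of every internal node's weight: 16 + 29 + 33 + 52 + 63 + 115 + 204 = 512 bits.

512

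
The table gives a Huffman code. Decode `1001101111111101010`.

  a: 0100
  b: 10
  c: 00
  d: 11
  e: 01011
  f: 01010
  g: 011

bggdddf

Read left to right; each codeword is recognised as soon as it completes (prefix code):
  10→b | 011→g | 011→g | 11→d | 11→d | 11→d | 01010→f
Decoded message: bggdddf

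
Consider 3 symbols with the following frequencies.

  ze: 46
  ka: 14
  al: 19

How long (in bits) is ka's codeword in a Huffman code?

2

Build the tree from the bottom:
ka(14) + al(19) → 33
33 + ze(46) → 79
ka's leaf is at depth 2, giving a 2-bit codeword.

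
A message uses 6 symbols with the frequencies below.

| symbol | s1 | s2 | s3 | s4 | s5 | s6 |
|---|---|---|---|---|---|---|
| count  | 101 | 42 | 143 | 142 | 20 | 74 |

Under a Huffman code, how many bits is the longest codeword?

4

Merge the two lowest-weight nodes at each step:
merge s5(20) and s2(42): 62
merge 62 and s6(74): 136
merge s1(101) and 136: 237
merge s4(142) and s3(143): 285
merge 237 and 285: 522
The first pair merged (s5, s2) ends up deepest, at depth 4.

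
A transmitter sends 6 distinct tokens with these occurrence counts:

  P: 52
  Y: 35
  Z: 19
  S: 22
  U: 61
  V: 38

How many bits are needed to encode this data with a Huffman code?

568

Greedily combine the two least-frequent nodes:
Z(19) + S(22) → 41
Y(35) + V(38) → 73
41 + P(52) → 93
U(61) + 73 → 134
93 + 134 → 227
Total encoded bits = sum of merged weights = 41 + 73 + 93 + 134 + 227 = 568.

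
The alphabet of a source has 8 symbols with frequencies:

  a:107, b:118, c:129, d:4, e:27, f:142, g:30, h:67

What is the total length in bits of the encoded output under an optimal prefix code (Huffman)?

Merge the two smallest weights repeatedly:
combine d(4), e(27) → 31
combine g(30), 31 → 61
combine 61, h(67) → 128
combine a(107), b(118) → 225
combine 128, c(129) → 257
combine f(142), 225 → 367
combine 257, 367 → 624
Each symbol's bit-cost is frequency × depth; summing gives 1693 bits (equivalently 31 + 61 + 128 + 225 + 257 + 367 + 624).

1693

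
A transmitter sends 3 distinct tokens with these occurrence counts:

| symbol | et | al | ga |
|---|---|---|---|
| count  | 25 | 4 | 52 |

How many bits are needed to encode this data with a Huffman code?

Greedily combine the two least-frequent nodes:
al(4) + et(25) → 29
29 + ga(52) → 81
Total encoded bits = sum of merged weights = 29 + 81 = 110.

110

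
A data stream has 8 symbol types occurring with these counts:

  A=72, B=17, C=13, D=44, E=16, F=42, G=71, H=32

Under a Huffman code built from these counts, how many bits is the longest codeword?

5

Merge the two lowest-weight nodes at each step:
merge C(13) and E(16): 29
merge B(17) and 29: 46
merge H(32) and F(42): 74
merge D(44) and 46: 90
merge G(71) and A(72): 143
merge 74 and 90: 164
merge 143 and 164: 307
Maximum depth reached is 5.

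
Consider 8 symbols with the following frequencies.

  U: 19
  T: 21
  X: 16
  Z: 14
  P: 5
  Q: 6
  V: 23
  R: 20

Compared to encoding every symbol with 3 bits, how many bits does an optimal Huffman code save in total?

Fixed-length: 3 bits × 124 symbols = 372 bits.
Huffman merges:
combine P(5), Q(6) → 11
combine 11, Z(14) → 25
combine X(16), U(19) → 35
combine R(20), T(21) → 41
combine V(23), 25 → 48
combine 35, 41 → 76
combine 48, 76 → 124
Huffman total = 11 + 25 + 35 + 41 + 48 + 76 + 124 = 360 bits.
Saving = 372 − 360 = 12 bits.

12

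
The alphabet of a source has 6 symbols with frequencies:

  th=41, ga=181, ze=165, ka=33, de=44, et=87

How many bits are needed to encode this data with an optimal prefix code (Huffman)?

1294

Greedily combine the two least-frequent nodes:
merge ka(33) and th(41): 74
merge de(44) and 74: 118
merge et(87) and 118: 205
merge ze(165) and ga(181): 346
merge 205 and 346: 551
The encoded length is the sum of every internal node's weight: 74 + 118 + 205 + 346 + 551 = 1294 bits.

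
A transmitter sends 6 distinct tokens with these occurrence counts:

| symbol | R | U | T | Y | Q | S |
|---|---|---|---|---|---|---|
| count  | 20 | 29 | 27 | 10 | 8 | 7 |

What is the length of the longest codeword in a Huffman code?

4

Merge the two lowest-weight nodes at each step:
S(7) + Q(8) → 15
Y(10) + 15 → 25
R(20) + 25 → 45
T(27) + U(29) → 56
45 + 56 → 101
Maximum depth reached is 4.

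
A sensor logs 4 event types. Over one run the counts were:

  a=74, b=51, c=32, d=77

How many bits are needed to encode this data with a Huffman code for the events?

468

Merge the two smallest weights repeatedly:
combine c(32), b(51) → 83
combine a(74), d(77) → 151
combine 83, 151 → 234
The encoded length is the sum of every internal node's weight: 83 + 151 + 234 = 468 bits.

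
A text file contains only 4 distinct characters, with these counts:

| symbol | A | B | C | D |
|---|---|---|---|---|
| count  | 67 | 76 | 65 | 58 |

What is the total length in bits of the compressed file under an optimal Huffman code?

Build the Huffman tree bottom-up:
combine D(58), C(65) → 123
combine A(67), B(76) → 143
combine 123, 143 → 266
The encoded length is the sum of every internal node's weight: 123 + 143 + 266 = 532 bits.

532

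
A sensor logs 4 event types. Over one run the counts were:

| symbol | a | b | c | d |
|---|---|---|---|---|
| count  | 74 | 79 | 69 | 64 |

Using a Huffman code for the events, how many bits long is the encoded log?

572

Greedily combine the two least-frequent nodes:
merge d(64) and c(69): 133
merge a(74) and b(79): 153
merge 133 and 153: 286
Total encoded bits = sum of merged weights = 133 + 153 + 286 = 572.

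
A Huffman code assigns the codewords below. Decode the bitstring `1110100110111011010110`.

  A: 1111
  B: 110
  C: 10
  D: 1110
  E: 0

DCEBDBCB

Read left to right; each codeword is recognised as soon as it completes (prefix code):
  1110→D | 10→C | 0→E | 110→B | 1110→D | 110→B | 10→C | 110→B
Decoded message: DCEBDBCB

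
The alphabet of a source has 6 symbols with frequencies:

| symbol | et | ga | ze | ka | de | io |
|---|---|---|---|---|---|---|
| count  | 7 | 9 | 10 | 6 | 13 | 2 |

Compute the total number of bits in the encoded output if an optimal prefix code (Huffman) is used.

117

Build the Huffman tree bottom-up:
merge io(2) and ka(6): 8
merge et(7) and 8: 15
merge ga(9) and ze(10): 19
merge de(13) and 15: 28
merge 19 and 28: 47
The encoded length is the sum of every internal node's weight: 8 + 15 + 19 + 28 + 47 = 117 bits.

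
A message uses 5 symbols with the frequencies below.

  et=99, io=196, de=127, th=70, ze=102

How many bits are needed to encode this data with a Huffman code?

Merge the two smallest weights repeatedly:
th(70) + et(99) → 169
ze(102) + de(127) → 229
169 + io(196) → 365
229 + 365 → 594
Each symbol's bit-cost is frequency × depth; summing gives 1357 bits (equivalently 169 + 229 + 365 + 594).

1357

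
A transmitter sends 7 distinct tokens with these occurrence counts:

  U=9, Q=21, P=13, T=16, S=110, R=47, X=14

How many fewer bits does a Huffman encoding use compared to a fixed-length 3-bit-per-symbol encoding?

Fixed-length: 3 bits × 230 symbols = 690 bits.
Huffman merges:
U(9) + P(13) → 22
X(14) + T(16) → 30
Q(21) + 22 → 43
30 + 43 → 73
R(47) + 73 → 120
S(110) + 120 → 230
Huffman total = 22 + 30 + 43 + 73 + 120 + 230 = 518 bits.
Saving = 690 − 518 = 172 bits.

172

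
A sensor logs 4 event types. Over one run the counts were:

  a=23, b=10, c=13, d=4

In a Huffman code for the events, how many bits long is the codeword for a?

1

Repeatedly merge the two smallest:
d(4) + b(10) → 14
c(13) + 14 → 27
a(23) + 27 → 50
a is merged only at the final step, so code length = 1.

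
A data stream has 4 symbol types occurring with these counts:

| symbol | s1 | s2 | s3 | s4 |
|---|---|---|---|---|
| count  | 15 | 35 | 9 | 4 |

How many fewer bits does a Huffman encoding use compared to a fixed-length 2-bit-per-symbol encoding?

22

Fixed-length: 2 bits × 63 symbols = 126 bits.
Huffman merges:
combine s4(4), s3(9) → 13
combine 13, s1(15) → 28
combine 28, s2(35) → 63
Huffman total = 13 + 28 + 63 = 104 bits.
Saving = 126 − 104 = 22 bits.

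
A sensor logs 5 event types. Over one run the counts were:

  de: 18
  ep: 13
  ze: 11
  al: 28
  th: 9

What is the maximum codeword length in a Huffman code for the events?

Merge the two lowest-weight nodes at each step:
th(9) + ze(11) → 20
ep(13) + de(18) → 31
20 + al(28) → 48
31 + 48 → 79
The rarest symbols sit at the bottom; the longest codeword is 3 bits.

3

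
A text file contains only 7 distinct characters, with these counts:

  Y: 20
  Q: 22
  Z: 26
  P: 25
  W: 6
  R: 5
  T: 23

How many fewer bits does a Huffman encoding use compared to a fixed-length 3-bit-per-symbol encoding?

40

Fixed-length: 3 bits × 127 symbols = 381 bits.
Huffman merges:
merge R(5) and W(6): 11
merge 11 and Y(20): 31
merge Q(22) and T(23): 45
merge P(25) and Z(26): 51
merge 31 and 45: 76
merge 51 and 76: 127
Huffman total = 11 + 31 + 45 + 51 + 76 + 127 = 341 bits.
Saving = 381 − 341 = 40 bits.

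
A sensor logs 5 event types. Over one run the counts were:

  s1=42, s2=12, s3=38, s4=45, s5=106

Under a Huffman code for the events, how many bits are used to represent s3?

Build the tree from the bottom:
merge s2(12) and s3(38): 50
merge s1(42) and s4(45): 87
merge 50 and 87: 137
merge s5(106) and 137: 243
s3 sits 3 levels below the root, so its codeword is 3 bits.

3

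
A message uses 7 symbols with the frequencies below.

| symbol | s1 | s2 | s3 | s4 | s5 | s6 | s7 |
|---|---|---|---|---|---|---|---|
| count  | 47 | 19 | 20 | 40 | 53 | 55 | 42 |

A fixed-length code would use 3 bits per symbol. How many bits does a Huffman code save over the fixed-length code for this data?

69

Fixed-length: 3 bits × 276 symbols = 828 bits.
Huffman merges:
combine s2(19), s3(20) → 39
combine 39, s4(40) → 79
combine s7(42), s1(47) → 89
combine s5(53), s6(55) → 108
combine 79, 89 → 168
combine 108, 168 → 276
Huffman total = 39 + 79 + 89 + 108 + 168 + 276 = 759 bits.
Saving = 828 − 759 = 69 bits.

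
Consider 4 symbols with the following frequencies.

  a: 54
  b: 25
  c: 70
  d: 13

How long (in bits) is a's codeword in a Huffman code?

2

Build the tree from the bottom:
d(13) + b(25) → 38
38 + a(54) → 92
c(70) + 92 → 162
a sits 2 levels below the root, so its codeword is 2 bits.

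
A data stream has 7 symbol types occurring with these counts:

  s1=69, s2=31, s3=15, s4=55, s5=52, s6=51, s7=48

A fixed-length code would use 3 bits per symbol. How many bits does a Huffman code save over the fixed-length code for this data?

Fixed-length: 3 bits × 321 symbols = 963 bits.
Huffman merges:
combine s3(15), s2(31) → 46
combine 46, s7(48) → 94
combine s6(51), s5(52) → 103
combine s4(55), s1(69) → 124
combine 94, 103 → 197
combine 124, 197 → 321
Huffman total = 46 + 94 + 103 + 124 + 197 + 321 = 885 bits.
Saving = 963 − 885 = 78 bits.

78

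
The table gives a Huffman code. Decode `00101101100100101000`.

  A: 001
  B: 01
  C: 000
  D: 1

ABDBDAABC

Read left to right; each codeword is recognised as soon as it completes (prefix code):
  001→A | 01→B | 1→D | 01→B | 1→D | 001→A | 001→A | 01→B | 000→C
Decoded message: ABDBDAABC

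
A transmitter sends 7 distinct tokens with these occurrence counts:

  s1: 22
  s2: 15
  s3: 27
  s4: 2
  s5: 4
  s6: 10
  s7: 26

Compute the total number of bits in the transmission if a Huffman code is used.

Build the Huffman tree bottom-up:
s4(2) + s5(4) → 6
6 + s6(10) → 16
s2(15) + 16 → 31
s1(22) + s7(26) → 48
s3(27) + 31 → 58
48 + 58 → 106
Total encoded bits = sum of merged weights = 6 + 16 + 31 + 48 + 58 + 106 = 265.

265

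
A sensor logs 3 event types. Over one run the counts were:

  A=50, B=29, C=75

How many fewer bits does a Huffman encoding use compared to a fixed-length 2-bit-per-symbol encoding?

75

Fixed-length: 2 bits × 154 symbols = 308 bits.
Huffman merges:
merge B(29) and A(50): 79
merge C(75) and 79: 154
Huffman total = 79 + 154 = 233 bits.
Saving = 308 − 233 = 75 bits.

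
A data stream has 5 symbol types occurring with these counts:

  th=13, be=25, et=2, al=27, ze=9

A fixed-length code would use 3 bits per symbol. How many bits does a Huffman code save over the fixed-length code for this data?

68

Fixed-length: 3 bits × 76 symbols = 228 bits.
Huffman merges:
combine et(2), ze(9) → 11
combine 11, th(13) → 24
combine 24, be(25) → 49
combine al(27), 49 → 76
Huffman total = 11 + 24 + 49 + 76 = 160 bits.
Saving = 228 − 160 = 68 bits.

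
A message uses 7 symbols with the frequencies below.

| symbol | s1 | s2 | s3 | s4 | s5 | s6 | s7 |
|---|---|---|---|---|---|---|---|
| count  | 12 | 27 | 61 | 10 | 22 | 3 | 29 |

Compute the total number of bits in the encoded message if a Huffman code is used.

408

Merge the two smallest weights repeatedly:
s6(3) + s4(10) → 13
s1(12) + 13 → 25
s5(22) + 25 → 47
s2(27) + s7(29) → 56
47 + 56 → 103
s3(61) + 103 → 164
Total encoded bits = sum of merged weights = 13 + 25 + 47 + 56 + 103 + 164 = 408.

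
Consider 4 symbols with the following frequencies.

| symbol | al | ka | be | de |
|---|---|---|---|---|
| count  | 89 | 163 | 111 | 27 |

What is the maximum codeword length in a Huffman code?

3

Merge the two lowest-weight nodes at each step:
de(27) + al(89) → 116
be(111) + 116 → 227
ka(163) + 227 → 390
The rarest symbols sit at the bottom; the longest codeword is 3 bits.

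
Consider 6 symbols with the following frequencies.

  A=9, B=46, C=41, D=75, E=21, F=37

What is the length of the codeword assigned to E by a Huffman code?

Build the tree from the bottom:
A(9) + E(21) → 30
30 + F(37) → 67
C(41) + B(46) → 87
67 + D(75) → 142
87 + 142 → 229
E sits 4 levels below the root, so its codeword is 4 bits.

4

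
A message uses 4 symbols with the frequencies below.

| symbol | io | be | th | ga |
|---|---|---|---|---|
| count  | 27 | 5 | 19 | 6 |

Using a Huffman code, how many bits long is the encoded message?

Greedily combine the two least-frequent nodes:
combine be(5), ga(6) → 11
combine 11, th(19) → 30
combine io(27), 30 → 57
The encoded length is the sum of every internal node's weight: 11 + 30 + 57 = 98 bits.

98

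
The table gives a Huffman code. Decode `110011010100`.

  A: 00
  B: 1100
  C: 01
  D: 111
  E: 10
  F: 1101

Read left to right; each codeword is recognised as soon as it completes (prefix code):
  1100→B | 1101→F | 01→C | 00→A
Decoded message: BFCA

BFCA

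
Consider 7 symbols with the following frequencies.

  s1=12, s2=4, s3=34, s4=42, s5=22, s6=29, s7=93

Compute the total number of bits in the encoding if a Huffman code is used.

Merge the two smallest weights repeatedly:
s2(4) + s1(12) → 16
16 + s5(22) → 38
s6(29) + s3(34) → 63
38 + s4(42) → 80
63 + 80 → 143
s7(93) + 143 → 236
The encoded length is the sum of every internal node's weight: 16 + 38 + 63 + 80 + 143 + 236 = 576 bits.

576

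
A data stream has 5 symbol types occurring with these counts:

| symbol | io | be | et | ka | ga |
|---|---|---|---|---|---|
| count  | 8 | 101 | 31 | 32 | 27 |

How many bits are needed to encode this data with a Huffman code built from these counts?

395

Merge the two smallest weights repeatedly:
combine io(8), ga(27) → 35
combine et(31), ka(32) → 63
combine 35, 63 → 98
combine 98, be(101) → 199
Each symbol's bit-cost is frequency × depth; summing gives 395 bits (equivalently 35 + 63 + 98 + 199).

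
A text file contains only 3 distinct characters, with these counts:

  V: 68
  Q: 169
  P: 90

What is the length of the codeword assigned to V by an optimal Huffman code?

Huffman merges, smallest pair first:
combine V(68), P(90) → 158
combine 158, Q(169) → 327
V's leaf is at depth 2, giving a 2-bit codeword.

2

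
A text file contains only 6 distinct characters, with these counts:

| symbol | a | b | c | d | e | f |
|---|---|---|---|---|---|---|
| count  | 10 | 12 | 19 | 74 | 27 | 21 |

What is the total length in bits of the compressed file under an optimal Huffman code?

363

Merge the two smallest weights repeatedly:
combine a(10), b(12) → 22
combine c(19), f(21) → 40
combine 22, e(27) → 49
combine 40, 49 → 89
combine d(74), 89 → 163
The encoded length is the sum of every internal node's weight: 22 + 40 + 49 + 89 + 163 = 363 bits.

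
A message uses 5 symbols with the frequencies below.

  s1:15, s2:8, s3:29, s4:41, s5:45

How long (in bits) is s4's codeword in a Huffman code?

Repeatedly merge the two smallest:
s2(8) + s1(15) → 23
23 + s3(29) → 52
s4(41) + s5(45) → 86
52 + 86 → 138
s4 sits 2 levels below the root, so its codeword is 2 bits.

2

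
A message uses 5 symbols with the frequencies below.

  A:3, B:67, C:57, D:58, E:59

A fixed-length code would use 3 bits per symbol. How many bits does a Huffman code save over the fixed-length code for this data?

Fixed-length: 3 bits × 244 symbols = 732 bits.
Huffman merges:
A(3) + C(57) → 60
D(58) + E(59) → 117
60 + B(67) → 127
117 + 127 → 244
Huffman total = 60 + 117 + 127 + 244 = 548 bits.
Saving = 732 − 548 = 184 bits.

184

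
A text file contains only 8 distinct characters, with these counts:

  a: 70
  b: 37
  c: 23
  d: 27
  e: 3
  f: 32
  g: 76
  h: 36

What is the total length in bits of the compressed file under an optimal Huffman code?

845

Merge the two smallest weights repeatedly:
merge e(3) and c(23): 26
merge 26 and d(27): 53
merge f(32) and h(36): 68
merge b(37) and 53: 90
merge 68 and a(70): 138
merge g(76) and 90: 166
merge 138 and 166: 304
Total encoded bits = sum of merged weights = 26 + 53 + 68 + 90 + 138 + 166 + 304 = 845.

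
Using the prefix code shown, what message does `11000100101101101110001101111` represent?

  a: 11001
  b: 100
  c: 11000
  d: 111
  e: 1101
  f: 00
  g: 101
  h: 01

cbgggced

Read left to right; each codeword is recognised as soon as it completes (prefix code):
  11000→c | 100→b | 101→g | 101→g | 101→g | 11000→c | 1101→e | 111→d
Decoded message: cbgggced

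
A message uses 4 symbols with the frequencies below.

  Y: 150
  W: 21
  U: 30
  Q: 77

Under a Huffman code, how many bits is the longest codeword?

3

Merge the two lowest-weight nodes at each step:
W(21) + U(30) → 51
51 + Q(77) → 128
128 + Y(150) → 278
The first pair merged (W, U) ends up deepest, at depth 3.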